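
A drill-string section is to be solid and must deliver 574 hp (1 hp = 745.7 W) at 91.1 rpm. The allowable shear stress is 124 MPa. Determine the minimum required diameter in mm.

ω = 2π·91.1/60 = 9.540 rad/s, so T = P/ω = 574×745.7 / 9.540 = 44870 N·m.
For a solid shaft τ_max = 16T/(πd³), so d = (16T/(π τ_allow))^(1/3) = (16·44870/(π·1.24×10^8))^(1/3) = 0.1226 m.

123 mm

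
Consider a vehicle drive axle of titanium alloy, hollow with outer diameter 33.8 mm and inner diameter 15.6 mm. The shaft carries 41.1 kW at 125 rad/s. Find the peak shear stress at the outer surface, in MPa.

ω = 125 rad/s, so T = P/ω = 41.1×10³ / 125.0 = 328.8 N·m.
J = π(d_o⁴ − d_i⁴)/32 = π(0.0338⁴ − 0.0156⁴)/32 = 1.223×10^-7 m⁴.
τ_max = T·r/J = 328.8 × 0.0169 / 1.223×10^-7 = 4.543×10^7 Pa.

45.4 MPa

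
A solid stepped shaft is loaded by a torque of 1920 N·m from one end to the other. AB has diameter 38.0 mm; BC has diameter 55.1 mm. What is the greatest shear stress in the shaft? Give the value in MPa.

Under the same torque, τ_max = 16T/(πd³) is largest where d is smallest — segment AB (d = 38.0 mm).
τ_max = 16·1920/(π·(0.0380)³) = 1.782×10^8 Pa.

178 MPa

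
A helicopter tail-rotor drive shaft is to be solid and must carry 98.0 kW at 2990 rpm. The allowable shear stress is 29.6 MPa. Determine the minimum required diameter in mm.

37.8 mm

ω = 2π·2990/60 = 313.1 rad/s, so T = P/ω = 98.0×10³ / 313.1 = 313.0 N·m.
For a solid shaft τ_max = 16T/(πd³), so d = (16T/(π τ_allow))^(1/3) = (16·313.0/(π·2.96×10^7))^(1/3) = 0.03776 m.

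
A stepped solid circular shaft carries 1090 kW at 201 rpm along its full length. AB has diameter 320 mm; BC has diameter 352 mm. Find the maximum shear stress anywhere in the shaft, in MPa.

ω = 2π·201/60 = 21.05 rad/s, so T = P/ω = 1090×10³ / 21.05 = 51780 N·m.
Under the same torque, τ_max = 16T/(πd³) is largest where d is smallest — segment AB (d = 320 mm).
τ_max = 16·51780/(π·(0.320)³) = 8.049×10^6 Pa.

8.05 MPa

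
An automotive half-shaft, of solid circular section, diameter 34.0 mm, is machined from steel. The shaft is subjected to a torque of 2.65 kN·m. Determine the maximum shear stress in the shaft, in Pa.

3.43e8 Pa

J = πd⁴/32 = π(0.0340)⁴/32 = 1.312×10^-7 m⁴.
τ_max = T·r/J = 2650 × 0.0170 / 1.312×10^-7 = 3.434×10^8 Pa.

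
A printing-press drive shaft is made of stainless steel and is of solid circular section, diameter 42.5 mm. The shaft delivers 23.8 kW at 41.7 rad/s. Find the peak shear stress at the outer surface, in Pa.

ω = 41.7 rad/s, so T = P/ω = 23.8×10³ / 41.70 = 570.7 N·m.
J = πd⁴/32 = π(0.0425)⁴/32 = 3.203×10^-7 m⁴.
τ_max = T·r/J = 570.7 × 0.0213 / 3.203×10^-7 = 3.787×10^7 Pa.

3.79e7 Pa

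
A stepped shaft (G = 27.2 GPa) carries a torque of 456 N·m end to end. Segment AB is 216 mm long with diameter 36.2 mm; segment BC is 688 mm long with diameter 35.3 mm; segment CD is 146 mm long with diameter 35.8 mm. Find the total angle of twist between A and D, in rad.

0.112 rad

J_AB = π(0.0362)⁴/32 = 1.69×10^-7 m⁴; J_BC = π(0.0353)⁴/32 = 1.52×10^-7 m⁴; J_CD = π(0.0358)⁴/32 = 1.61×10^-7 m⁴.
θ = (T/G)·Σ L_i/J_i = (456.0/27.2×10⁹)·(0.216/1.69×10^-7 + 0.688/1.52×10^-7 + 0.146/1.61×10^-7) = 0.1123 rad.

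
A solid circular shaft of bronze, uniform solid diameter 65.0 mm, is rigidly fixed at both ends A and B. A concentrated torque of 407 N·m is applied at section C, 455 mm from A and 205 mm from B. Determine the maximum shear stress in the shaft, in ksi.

With uniform GJ and both ends fixed, compatibility θ_AC = θ_CB gives T_A·a = T_B·b, together with T_A + T_B = T₀.
T_A = T₀·b/(a+b) = 407.0·205/660.0 = 126.4 N·m; T_B = 280.6 N·m.
τ in each portion: τ_AC = 2.34×10^6 Pa, τ_CB = 5.20×10^6 Pa; maximum is in CB.
τ_max = T_CB·r/J = 280.6·0.0325/1.75×10^-6 = 5.203×10^6 Pa.

0.755 ksi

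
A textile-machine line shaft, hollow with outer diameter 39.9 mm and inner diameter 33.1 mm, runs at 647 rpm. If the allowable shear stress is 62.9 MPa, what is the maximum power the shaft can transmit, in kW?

J = π(d_o⁴ − d_i⁴)/32 = π(0.0399⁴ − 0.0331⁴)/32 = 1.310×10^-7 m⁴.
T_max = τ_allow·J/r = 6.29×10^7 × 1.310×10^-7 / 0.0199 = 413.0 N·m.
ω = 2π·647/60 = 67.75 rad/s, so P_max = T_max·ω = 2.798×10^4 W.

28.0 kW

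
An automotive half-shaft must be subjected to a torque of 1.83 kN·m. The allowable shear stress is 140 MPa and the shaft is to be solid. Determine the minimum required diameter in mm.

For a solid shaft τ_max = 16T/(πd³), so d = (16T/(π τ_allow))^(1/3) = (16·1830/(π·1.40×10^8))^(1/3) = 0.04053 m.

40.5 mm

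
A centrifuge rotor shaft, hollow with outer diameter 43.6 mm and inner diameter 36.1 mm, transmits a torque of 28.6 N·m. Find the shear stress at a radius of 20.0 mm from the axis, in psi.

J = π(d_o⁴ − d_i⁴)/32 = π(0.0436⁴ − 0.0361⁴)/32 = 1.880×10^-7 m⁴.
Shear stress varies linearly with radius: τ = T·r/J = 28.60 × 0.0200 / 1.880×10^-7 = 3.042×10^6 Pa.

441 psi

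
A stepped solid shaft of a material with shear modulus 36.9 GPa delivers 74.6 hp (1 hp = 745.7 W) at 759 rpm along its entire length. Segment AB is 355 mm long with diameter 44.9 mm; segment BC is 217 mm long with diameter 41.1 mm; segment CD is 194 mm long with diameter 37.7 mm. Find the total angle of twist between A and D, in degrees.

ω = 2π·759/60 = 79.48 rad/s, so T = P/ω = 74.6×745.7 / 79.48 = 699.9 N·m.
J_AB = π(0.0449)⁴/32 = 3.99×10^-7 m⁴; J_BC = π(0.0411)⁴/32 = 2.80×10^-7 m⁴; J_CD = π(0.0377)⁴/32 = 1.98×10^-7 m⁴.
θ = (T/G)·Σ L_i/J_i = (699.9/36.9×10⁹)·(0.355/3.99×10^-7 + 0.217/2.80×10^-7 + 0.194/1.98×10^-7) = 0.05012 rad.

2.87°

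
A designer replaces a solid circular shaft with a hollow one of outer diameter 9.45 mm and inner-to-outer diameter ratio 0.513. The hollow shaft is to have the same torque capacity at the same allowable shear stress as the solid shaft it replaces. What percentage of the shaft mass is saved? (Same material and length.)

22.7 %

Equal τ_max and T ⇒ the solid shaft needs d_s³ = d_o³(1−k⁴), so d_s = 9.45·(1−0.513⁴)^(1/3) = 9.227 mm.
Area ratio A_h/A_s = d_o²(1−k²)/d_s² = (1−k²)/(1−k⁴)^(2/3) = 0.7729.
Mass saving = 1 − 0.7729 = 22.7 %.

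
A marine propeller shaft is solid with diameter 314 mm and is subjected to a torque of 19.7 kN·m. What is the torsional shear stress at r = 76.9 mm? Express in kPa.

J = πd⁴/32 = π(0.314)⁴/32 = 9.544×10^-4 m⁴.
Shear stress varies linearly with radius: τ = T·r/J = 19700 × 0.0769 / 9.544×10^-4 = 1.587×10^6 Pa.

1590 kPa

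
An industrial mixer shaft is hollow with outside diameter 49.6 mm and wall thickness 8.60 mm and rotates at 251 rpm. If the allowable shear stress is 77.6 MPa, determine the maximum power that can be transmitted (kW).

J = π(d_o⁴ − d_i⁴)/32 = π(0.0496⁴ − 0.0324⁴)/32 = 4.860×10^-7 m⁴.
T_max = τ_allow·J/r = 7.76×10^7 × 4.860×10^-7 / 0.0248 = 1521 N·m.
ω = 2π·251/60 = 26.28 rad/s, so P_max = T_max·ω = 3.997×10^4 W.

40.0 kW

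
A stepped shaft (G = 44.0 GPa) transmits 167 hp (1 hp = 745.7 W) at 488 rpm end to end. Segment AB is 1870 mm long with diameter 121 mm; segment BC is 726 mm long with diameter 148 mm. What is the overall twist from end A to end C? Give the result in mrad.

ω = 2π·488/60 = 51.10 rad/s, so T = P/ω = 167×745.7 / 51.10 = 2437 N·m.
J_AB = π(0.121)⁴/32 = 2.10×10^-5 m⁴; J_BC = π(0.148)⁴/32 = 4.71×10^-5 m⁴.
θ = (T/G)·Σ L_i/J_i = (2437/44.0×10⁹)·(1.87/2.10×10^-5 + 0.726/4.71×10^-5) = 5.775×10^-3 rad.

5.77 mrad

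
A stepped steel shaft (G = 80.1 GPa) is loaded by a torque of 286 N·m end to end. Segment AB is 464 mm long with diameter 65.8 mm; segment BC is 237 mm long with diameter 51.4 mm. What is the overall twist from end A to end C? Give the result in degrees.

0.122°

J_AB = π(0.0658)⁴/32 = 1.84×10^-6 m⁴; J_BC = π(0.0514)⁴/32 = 6.85×10^-7 m⁴.
θ = (T/G)·Σ L_i/J_i = (286.0/80.1×10⁹)·(0.464/1.84×10^-6 + 0.237/6.85×10^-7) = 2.135×10^-3 rad.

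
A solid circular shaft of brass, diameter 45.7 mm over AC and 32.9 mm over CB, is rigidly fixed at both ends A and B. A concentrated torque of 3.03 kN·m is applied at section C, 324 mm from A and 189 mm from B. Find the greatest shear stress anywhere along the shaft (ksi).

Compatibility: T_A·a/J_AC = T_B·b/J_CB with T_A + T_B = T₀.
J_AC = 4.28×10^-7 m⁴, J_CB = 1.15×10^-7 m⁴, so T_A = T₀·(J_AC/a)/((J_AC/a)+(J_CB/b)) = 2075 N·m, T_B = 955.3 N·m.
τ in each portion: τ_AC = 1.11×10^8 Pa, τ_CB = 1.37×10^8 Pa; maximum is in CB.
τ_max = T_CB·r/J = 955.3·0.0164/1.15×10^-7 = 1.366×10^8 Pa.

19.8 ksi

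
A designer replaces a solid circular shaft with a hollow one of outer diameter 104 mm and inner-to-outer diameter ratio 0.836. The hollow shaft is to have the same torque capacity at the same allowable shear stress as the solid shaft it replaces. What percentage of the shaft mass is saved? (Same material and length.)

52.9 %

Equal τ_max and T ⇒ the solid shaft needs d_s³ = d_o³(1−k⁴), so d_s = 104·(1−0.836⁴)^(1/3) = 83.18 mm.
Area ratio A_h/A_s = d_o²(1−k²)/d_s² = (1−k²)/(1−k⁴)^(2/3) = 0.4708.
Mass saving = 1 − 0.4708 = 52.9 %.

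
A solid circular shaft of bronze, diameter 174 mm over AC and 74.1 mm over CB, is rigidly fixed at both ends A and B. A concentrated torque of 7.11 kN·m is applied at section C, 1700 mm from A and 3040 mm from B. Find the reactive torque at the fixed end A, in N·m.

Compatibility: T_A·a/J_AC = T_B·b/J_CB with T_A + T_B = T₀.
J_AC = 9.00×10^-5 m⁴, J_CB = 2.96×10^-6 m⁴, so T_A = T₀·(J_AC/a)/((J_AC/a)+(J_CB/b)) = 6982 N·m, T_B = 128.4 N·m.

6980 N·m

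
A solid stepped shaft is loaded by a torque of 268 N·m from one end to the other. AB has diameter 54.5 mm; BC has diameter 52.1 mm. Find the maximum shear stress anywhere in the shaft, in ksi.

1.40 ksi

Under the same torque, τ_max = 16T/(πd³) is largest where d is smallest — segment BC (d = 52.1 mm).
τ_max = 16·268.0/(π·(0.0521)³) = 9.651×10^6 Pa.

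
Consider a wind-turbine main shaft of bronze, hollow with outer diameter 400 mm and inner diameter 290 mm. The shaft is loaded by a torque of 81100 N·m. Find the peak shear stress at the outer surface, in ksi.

1.29 ksi

J = π(d_o⁴ − d_i⁴)/32 = π(0.400⁴ − 0.290⁴)/32 = 1.819×10^-3 m⁴.
τ_max = T·r/J = 81100 × 0.200 / 1.819×10^-3 = 8.917×10^6 Pa.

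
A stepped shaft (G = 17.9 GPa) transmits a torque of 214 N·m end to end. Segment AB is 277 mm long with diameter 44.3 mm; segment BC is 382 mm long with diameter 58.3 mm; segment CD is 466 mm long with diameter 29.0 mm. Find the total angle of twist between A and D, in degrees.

J_AB = π(0.0443)⁴/32 = 3.78×10^-7 m⁴; J_BC = π(0.0583)⁴/32 = 1.13×10^-6 m⁴; J_CD = π(0.0290)⁴/32 = 6.94×10^-8 m⁴.
θ = (T/G)·Σ L_i/J_i = (214.0/17.9×10⁹)·(0.277/3.78×10^-7 + 0.382/1.13×10^-6 + 0.466/6.94×10^-8) = 0.09302 rad.

5.33°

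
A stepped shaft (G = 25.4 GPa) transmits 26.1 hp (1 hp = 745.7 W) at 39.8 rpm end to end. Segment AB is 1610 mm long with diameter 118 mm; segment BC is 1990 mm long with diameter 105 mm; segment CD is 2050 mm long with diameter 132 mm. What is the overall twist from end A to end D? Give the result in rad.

0.0589 rad

ω = 2π·39.8/60 = 4.168 rad/s, so T = P/ω = 26.1×745.7 / 4.168 = 4670 N·m.
J_AB = π(0.118)⁴/32 = 1.90×10^-5 m⁴; J_BC = π(0.105)⁴/32 = 1.19×10^-5 m⁴; J_CD = π(0.132)⁴/32 = 2.98×10^-5 m⁴.
θ = (T/G)·Σ L_i/J_i = (4670/25.4×10⁹)·(1.61/1.90×10^-5 + 1.99/1.19×10^-5 + 2.05/2.98×10^-5) = 0.05885 rad.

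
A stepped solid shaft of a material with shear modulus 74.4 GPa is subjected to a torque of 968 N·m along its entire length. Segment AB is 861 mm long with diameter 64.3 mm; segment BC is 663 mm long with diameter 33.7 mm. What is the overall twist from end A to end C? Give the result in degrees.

J_AB = π(0.0643)⁴/32 = 1.68×10^-6 m⁴; J_BC = π(0.0337)⁴/32 = 1.27×10^-7 m⁴.
θ = (T/G)·Σ L_i/J_i = (968.0/74.4×10⁹)·(0.861/1.68×10^-6 + 0.663/1.27×10^-7) = 0.07480 rad.

4.29°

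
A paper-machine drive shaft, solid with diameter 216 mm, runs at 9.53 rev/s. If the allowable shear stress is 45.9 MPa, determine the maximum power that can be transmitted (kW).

J = πd⁴/32 = π(0.216)⁴/32 = 2.137×10^-4 m⁴.
T_max = τ_allow·J/r = 4.59×10^7 × 2.137×10^-4 / 0.108 = 90820 N·m.
ω = 2π·9.53 = 59.88 rad/s, so P_max = T_max·ω = 5.438×10^6 W.

5440 kW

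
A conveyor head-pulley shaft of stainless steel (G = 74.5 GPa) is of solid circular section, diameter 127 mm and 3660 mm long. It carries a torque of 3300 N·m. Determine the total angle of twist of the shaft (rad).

J = πd⁴/32 = π(0.127)⁴/32 = 2.554×10^-5 m⁴.
θ = T·L/(G·J) = 3300 × 3.66 / (74.5×10⁹ × 2.554×10^-5) = 6.348×10^-3 rad.

0.00635 rad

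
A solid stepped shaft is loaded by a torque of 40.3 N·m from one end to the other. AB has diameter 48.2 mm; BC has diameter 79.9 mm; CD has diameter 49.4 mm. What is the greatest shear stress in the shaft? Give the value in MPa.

1.83 MPa

Under the same torque, τ_max = 16T/(πd³) is largest where d is smallest — segment AB (d = 48.2 mm).
τ_max = 16·40.30/(π·(0.0482)³) = 1.833×10^6 Pa.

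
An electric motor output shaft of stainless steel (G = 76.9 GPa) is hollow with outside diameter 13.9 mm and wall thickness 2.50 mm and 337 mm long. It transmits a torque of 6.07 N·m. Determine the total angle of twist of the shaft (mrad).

J = π(d_o⁴ − d_i⁴)/32 = π(0.0139⁴ − 0.00890⁴)/32 = 3.049×10^-9 m⁴.
θ = T·L/(G·J) = 6.070 × 0.337 / (76.9×10⁹ × 3.049×10^-9) = 8.725×10^-3 rad.

8.72 mrad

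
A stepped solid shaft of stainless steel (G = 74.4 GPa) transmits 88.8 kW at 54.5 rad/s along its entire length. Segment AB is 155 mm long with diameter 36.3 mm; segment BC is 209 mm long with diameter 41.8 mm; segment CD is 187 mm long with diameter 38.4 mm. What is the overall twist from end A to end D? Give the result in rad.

0.0544 rad

ω = 54.5 rad/s, so T = P/ω = 88.8×10³ / 54.50 = 1629 N·m.
J_AB = π(0.0363)⁴/32 = 1.70×10^-7 m⁴; J_BC = π(0.0418)⁴/32 = 3.00×10^-7 m⁴; J_CD = π(0.0384)⁴/32 = 2.13×10^-7 m⁴.
θ = (T/G)·Σ L_i/J_i = (1629/74.4×10⁹)·(0.155/1.70×10^-7 + 0.209/3.00×10^-7 + 0.187/2.13×10^-7) = 0.05437 rad.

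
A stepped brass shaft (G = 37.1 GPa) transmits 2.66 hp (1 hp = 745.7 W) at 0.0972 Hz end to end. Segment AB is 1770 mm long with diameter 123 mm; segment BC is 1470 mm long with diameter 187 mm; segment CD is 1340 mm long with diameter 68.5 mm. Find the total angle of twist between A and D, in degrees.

ω = 2π·0.0972 = 0.6107 rad/s, so T = P/ω = 2.66×745.7 / 0.6107 = 3248 N·m.
J_AB = π(0.123)⁴/32 = 2.25×10^-5 m⁴; J_BC = π(0.187)⁴/32 = 1.20×10^-4 m⁴; J_CD = π(0.0685)⁴/32 = 2.16×10^-6 m⁴.
θ = (T/G)·Σ L_i/J_i = (3248/37.1×10⁹)·(1.77/2.25×10^-5 + 1.47/1.20×10^-4 + 1.34/2.16×10^-6) = 0.06224 rad.

3.57°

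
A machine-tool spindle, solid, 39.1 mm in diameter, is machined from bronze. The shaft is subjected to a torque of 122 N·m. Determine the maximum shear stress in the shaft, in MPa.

J = πd⁴/32 = π(0.0391)⁴/32 = 2.295×10^-7 m⁴.
τ_max = T·r/J = 122.0 × 0.0196 / 2.295×10^-7 = 1.039×10^7 Pa.

10.4 MPa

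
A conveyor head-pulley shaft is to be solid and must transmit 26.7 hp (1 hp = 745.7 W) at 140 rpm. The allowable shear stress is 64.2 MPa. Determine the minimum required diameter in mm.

47.6 mm

ω = 2π·140/60 = 14.66 rad/s, so T = P/ω = 26.7×745.7 / 14.66 = 1358 N·m.
For a solid shaft τ_max = 16T/(πd³), so d = (16T/(π τ_allow))^(1/3) = (16·1358/(π·6.42×10^7))^(1/3) = 0.04758 m.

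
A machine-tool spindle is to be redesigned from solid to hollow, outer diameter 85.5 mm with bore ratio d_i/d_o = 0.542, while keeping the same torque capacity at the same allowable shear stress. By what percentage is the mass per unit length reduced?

25.0 %

Equal τ_max and T ⇒ the solid shaft needs d_s³ = d_o³(1−k⁴), so d_s = 85.5·(1−0.542⁴)^(1/3) = 82.97 mm.
Area ratio A_h/A_s = d_o²(1−k²)/d_s² = (1−k²)/(1−k⁴)^(2/3) = 0.7500.
Mass saving = 1 − 0.7500 = 25.0 %.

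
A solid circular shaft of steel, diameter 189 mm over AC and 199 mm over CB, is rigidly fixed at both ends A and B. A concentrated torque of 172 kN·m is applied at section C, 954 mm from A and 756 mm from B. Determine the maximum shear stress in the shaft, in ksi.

Compatibility: T_A·a/J_AC = T_B·b/J_CB with T_A + T_B = T₀.
J_AC = 1.25×10^-4 m⁴, J_CB = 1.54×10^-4 m⁴, so T_A = T₀·(J_AC/a)/((J_AC/a)+(J_CB/b)) = 67430 N·m, T_B = 104600 N·m.
τ in each portion: τ_AC = 5.09×10^7 Pa, τ_CB = 6.76×10^7 Pa; maximum is in CB.
τ_max = T_CB·r/J = 104600·0.0995/1.54×10^-4 = 6.758×10^7 Pa.

9.80 ksi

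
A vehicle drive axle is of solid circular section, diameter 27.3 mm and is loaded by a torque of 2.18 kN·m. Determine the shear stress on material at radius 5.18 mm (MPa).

J = πd⁴/32 = π(0.0273)⁴/32 = 5.453×10^-8 m⁴.
Shear stress varies linearly with radius: τ = T·r/J = 2180 × 0.00518 / 5.453×10^-8 = 2.071×10^8 Pa.

207 MPa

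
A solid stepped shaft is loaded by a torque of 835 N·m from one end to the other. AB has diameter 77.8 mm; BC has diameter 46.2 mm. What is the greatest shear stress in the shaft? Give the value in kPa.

43100 kPa

Under the same torque, τ_max = 16T/(πd³) is largest where d is smallest — segment BC (d = 46.2 mm).
τ_max = 16·835.0/(π·(0.0462)³) = 4.313×10^7 Pa.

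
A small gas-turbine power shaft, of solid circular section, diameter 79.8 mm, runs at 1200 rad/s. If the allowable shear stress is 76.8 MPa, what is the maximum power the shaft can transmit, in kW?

9200 kW

J = πd⁴/32 = π(0.0798)⁴/32 = 3.981×10^-6 m⁴.
T_max = τ_allow·J/r = 7.68×10^7 × 3.981×10^-6 / 0.0399 = 7663 N·m.
ω = 1200 rad/s, so P_max = T_max·ω = 9.196×10^6 W.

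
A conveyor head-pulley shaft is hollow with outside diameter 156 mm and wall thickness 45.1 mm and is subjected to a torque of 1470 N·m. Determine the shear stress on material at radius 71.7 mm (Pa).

J = π(d_o⁴ − d_i⁴)/32 = π(0.156⁴ − 0.0658⁴)/32 = 5.630×10^-5 m⁴.
Shear stress varies linearly with radius: τ = T·r/J = 1470 × 0.0717 / 5.630×10^-5 = 1.872×10^6 Pa.

1.87e6 Pa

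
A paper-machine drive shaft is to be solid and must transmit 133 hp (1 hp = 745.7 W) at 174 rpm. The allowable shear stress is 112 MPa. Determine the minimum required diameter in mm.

ω = 2π·174/60 = 18.22 rad/s, so T = P/ω = 133×745.7 / 18.22 = 5443 N·m.
For a solid shaft τ_max = 16T/(πd³), so d = (16T/(π τ_allow))^(1/3) = (16·5443/(π·1.12×10^8))^(1/3) = 0.06279 m.

62.8 mm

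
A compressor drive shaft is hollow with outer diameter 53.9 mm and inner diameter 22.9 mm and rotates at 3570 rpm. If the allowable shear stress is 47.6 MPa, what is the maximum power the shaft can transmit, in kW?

J = π(d_o⁴ − d_i⁴)/32 = π(0.0539⁴ − 0.0229⁴)/32 = 8.016×10^-7 m⁴.
T_max = τ_allow·J/r = 4.76×10^7 × 8.016×10^-7 / 0.0269 = 1416 N·m.
ω = 2π·3570/60 = 373.8 rad/s, so P_max = T_max·ω = 5.293×10^5 W.

529 kW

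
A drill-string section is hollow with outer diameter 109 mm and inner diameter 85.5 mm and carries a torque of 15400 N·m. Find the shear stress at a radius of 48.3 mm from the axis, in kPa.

86400 kPa

J = π(d_o⁴ − d_i⁴)/32 = π(0.109⁴ − 0.0855⁴)/32 = 8.612×10^-6 m⁴.
Shear stress varies linearly with radius: τ = T·r/J = 15400 × 0.0483 / 8.612×10^-6 = 8.637×10^7 Pa.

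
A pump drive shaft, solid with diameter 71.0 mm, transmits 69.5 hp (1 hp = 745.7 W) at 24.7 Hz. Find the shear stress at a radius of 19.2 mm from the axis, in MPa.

2.57 MPa

ω = 2π·24.7 = 155.2 rad/s, so T = P/ω = 69.5×745.7 / 155.2 = 333.9 N·m.
J = πd⁴/32 = π(0.0710)⁴/32 = 2.495×10^-6 m⁴.
Shear stress varies linearly with radius: τ = T·r/J = 333.9 × 0.0192 / 2.495×10^-6 = 2.570×10^6 Pa.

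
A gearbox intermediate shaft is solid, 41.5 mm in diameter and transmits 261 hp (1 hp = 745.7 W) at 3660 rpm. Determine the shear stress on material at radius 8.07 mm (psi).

2040 psi

ω = 2π·3660/60 = 383.3 rad/s, so T = P/ω = 261×745.7 / 383.3 = 507.8 N·m.
J = πd⁴/32 = π(0.0415)⁴/32 = 2.912×10^-7 m⁴.
Shear stress varies linearly with radius: τ = T·r/J = 507.8 × 0.00807 / 2.912×10^-7 = 1.407×10^7 Pa.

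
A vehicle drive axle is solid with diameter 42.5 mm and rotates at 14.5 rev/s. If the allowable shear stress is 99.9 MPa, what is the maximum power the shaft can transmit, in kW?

137 kW

J = πd⁴/32 = π(0.0425)⁴/32 = 3.203×10^-7 m⁴.
T_max = τ_allow·J/r = 9.99×10^7 × 3.203×10^-7 / 0.0213 = 1506 N·m.
ω = 2π·14.5 = 91.11 rad/s, so P_max = T_max·ω = 1.372×10^5 W.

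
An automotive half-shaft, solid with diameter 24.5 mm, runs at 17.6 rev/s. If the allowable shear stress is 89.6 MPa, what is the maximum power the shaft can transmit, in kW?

28.6 kW

J = πd⁴/32 = π(0.0245)⁴/32 = 3.537×10^-8 m⁴.
T_max = τ_allow·J/r = 8.96×10^7 × 3.537×10^-8 / 0.0123 = 258.7 N·m.
ω = 2π·17.6 = 110.6 rad/s, so P_max = T_max·ω = 2.861×10^4 W.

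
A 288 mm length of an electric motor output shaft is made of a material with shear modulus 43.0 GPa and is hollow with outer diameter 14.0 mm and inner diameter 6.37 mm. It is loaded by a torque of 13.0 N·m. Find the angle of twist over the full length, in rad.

0.0241 rad

J = π(d_o⁴ − d_i⁴)/32 = π(0.0140⁴ − 0.00637⁴)/32 = 3.610×10^-9 m⁴.
θ = T·L/(G·J) = 13.00 × 0.288 / (43.0×10⁹ × 3.610×10^-9) = 0.02412 rad.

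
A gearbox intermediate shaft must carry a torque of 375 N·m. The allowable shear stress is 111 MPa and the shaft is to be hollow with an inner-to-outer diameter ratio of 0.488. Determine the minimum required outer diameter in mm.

For a hollow shaft with d_i/d_o = 0.488: τ_max = 16T/(π d_o³ (1−k⁴)), so d_o = [16T/(π τ_allow (1−k⁴))]^(1/3) = [16·375.0/(π·1.11×10^8·0.9433)]^(1/3) = 0.02632 m.

26.3 mm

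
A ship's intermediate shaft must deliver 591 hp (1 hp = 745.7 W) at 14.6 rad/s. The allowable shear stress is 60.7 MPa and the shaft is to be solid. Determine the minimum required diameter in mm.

136 mm

ω = 14.6 rad/s, so T = P/ω = 591×745.7 / 14.60 = 30190 N·m.
For a solid shaft τ_max = 16T/(πd³), so d = (16T/(π τ_allow))^(1/3) = (16·30190/(π·6.07×10^7))^(1/3) = 0.1363 m.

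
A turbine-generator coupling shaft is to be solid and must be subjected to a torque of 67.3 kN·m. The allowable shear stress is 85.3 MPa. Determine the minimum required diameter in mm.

For a solid shaft τ_max = 16T/(πd³), so d = (16T/(π τ_allow))^(1/3) = (16·67300/(π·8.53×10^7))^(1/3) = 0.1590 m.

159 mm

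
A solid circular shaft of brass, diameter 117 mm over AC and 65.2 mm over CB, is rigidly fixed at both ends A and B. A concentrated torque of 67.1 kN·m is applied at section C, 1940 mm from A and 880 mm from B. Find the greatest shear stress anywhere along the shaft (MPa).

Compatibility: T_A·a/J_AC = T_B·b/J_CB with T_A + T_B = T₀.
J_AC = 1.84×10^-5 m⁴, J_CB = 1.77×10^-6 m⁴, so T_A = T₀·(J_AC/a)/((J_AC/a)+(J_CB/b)) = 55340 N·m, T_B = 11760 N·m.
τ in each portion: τ_AC = 1.76×10^8 Pa, τ_CB = 2.16×10^8 Pa; maximum is in CB.
τ_max = T_CB·r/J = 11760·0.0326/1.77×10^-6 = 2.162×10^8 Pa.

216 MPa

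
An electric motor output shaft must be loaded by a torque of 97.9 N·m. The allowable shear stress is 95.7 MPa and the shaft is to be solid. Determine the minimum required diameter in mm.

For a solid shaft τ_max = 16T/(πd³), so d = (16T/(π τ_allow))^(1/3) = (16·97.90/(π·9.57×10^7))^(1/3) = 0.01734 m.

17.3 mm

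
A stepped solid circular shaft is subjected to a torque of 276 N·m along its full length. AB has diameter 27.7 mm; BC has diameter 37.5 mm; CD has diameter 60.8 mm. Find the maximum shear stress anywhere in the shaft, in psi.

9590 psi

Under the same torque, τ_max = 16T/(πd³) is largest where d is smallest — segment AB (d = 27.7 mm).
τ_max = 16·276.0/(π·(0.0277)³) = 6.614×10^7 Pa.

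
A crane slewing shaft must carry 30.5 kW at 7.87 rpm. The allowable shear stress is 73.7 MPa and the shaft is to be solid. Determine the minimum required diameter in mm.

137 mm

ω = 2π·7.87/60 = 0.8241 rad/s, so T = P/ω = 30.5×10³ / 0.8241 = 37010 N·m.
For a solid shaft τ_max = 16T/(πd³), so d = (16T/(π τ_allow))^(1/3) = (16·37010/(π·7.37×10^7))^(1/3) = 0.1368 m.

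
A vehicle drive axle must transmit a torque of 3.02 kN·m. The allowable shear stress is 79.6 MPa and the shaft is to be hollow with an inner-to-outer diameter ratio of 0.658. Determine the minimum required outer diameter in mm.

62.0 mm

For a hollow shaft with d_i/d_o = 0.658: τ_max = 16T/(π d_o³ (1−k⁴)), so d_o = [16T/(π τ_allow (1−k⁴))]^(1/3) = [16·3020/(π·7.96×10^7·0.8125)]^(1/3) = 0.06195 m.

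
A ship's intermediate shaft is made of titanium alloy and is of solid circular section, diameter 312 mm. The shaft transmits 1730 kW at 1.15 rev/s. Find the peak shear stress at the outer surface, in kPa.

ω = 2π·1.15 = 7.226 rad/s, so T = P/ω = 1730×10³ / 7.226 = 239400 N·m.
J = πd⁴/32 = π(0.312)⁴/32 = 9.303×10^-4 m⁴.
τ_max = T·r/J = 239400 × 0.156 / 9.303×10^-4 = 4.015×10^7 Pa.

40100 kPa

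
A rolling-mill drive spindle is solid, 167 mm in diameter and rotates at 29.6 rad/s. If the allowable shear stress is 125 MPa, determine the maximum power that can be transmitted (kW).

J = πd⁴/32 = π(0.167)⁴/32 = 7.636×10^-5 m⁴.
T_max = τ_allow·J/r = 1.25×10^8 × 7.636×10^-5 / 0.0835 = 114300 N·m.
ω = 29.6 rad/s, so P_max = T_max·ω = 3.384×10^6 W.

3380 kW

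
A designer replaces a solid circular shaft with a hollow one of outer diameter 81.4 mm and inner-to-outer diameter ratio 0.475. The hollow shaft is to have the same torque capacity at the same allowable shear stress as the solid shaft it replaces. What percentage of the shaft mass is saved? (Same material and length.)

19.8 %

Equal τ_max and T ⇒ the solid shaft needs d_s³ = d_o³(1−k⁴), so d_s = 81.4·(1−0.475⁴)^(1/3) = 79.99 mm.
Area ratio A_h/A_s = d_o²(1−k²)/d_s² = (1−k²)/(1−k⁴)^(2/3) = 0.8018.
Mass saving = 1 − 0.8018 = 19.8 %.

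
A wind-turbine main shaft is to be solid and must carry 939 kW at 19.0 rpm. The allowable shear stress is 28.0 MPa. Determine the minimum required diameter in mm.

ω = 2π·19.0/60 = 1.990 rad/s, so T = P/ω = 939×10³ / 1.990 = 471900 N·m.
For a solid shaft τ_max = 16T/(πd³), so d = (16T/(π τ_allow))^(1/3) = (16·471900/(π·2.80×10^7))^(1/3) = 0.4411 m.

441 mm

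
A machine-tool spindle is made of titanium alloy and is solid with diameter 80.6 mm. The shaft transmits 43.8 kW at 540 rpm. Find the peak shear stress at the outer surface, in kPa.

7530 kPa

ω = 2π·540/60 = 56.55 rad/s, so T = P/ω = 43.8×10³ / 56.55 = 774.6 N·m.
J = πd⁴/32 = π(0.0806)⁴/32 = 4.143×10^-6 m⁴.
τ_max = T·r/J = 774.6 × 0.0403 / 4.143×10^-6 = 7.534×10^6 Pa.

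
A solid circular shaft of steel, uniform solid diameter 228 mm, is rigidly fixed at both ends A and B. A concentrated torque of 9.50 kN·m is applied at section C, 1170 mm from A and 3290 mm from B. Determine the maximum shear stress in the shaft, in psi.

With uniform GJ and both ends fixed, compatibility θ_AC = θ_CB gives T_A·a = T_B·b, together with T_A + T_B = T₀.
T_A = T₀·b/(a+b) = 9500·3290/4460 = 7008 N·m; T_B = 2492 N·m.
τ in each portion: τ_AC = 3.01×10^6 Pa, τ_CB = 1.07×10^6 Pa; maximum is in AC.
τ_max = T_AC·r/J = 7008·0.114/2.65×10^-4 = 3.011×10^6 Pa.

437 psi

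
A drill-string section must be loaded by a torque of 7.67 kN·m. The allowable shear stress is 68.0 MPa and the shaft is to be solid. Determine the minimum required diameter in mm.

83.1 mm

For a solid shaft τ_max = 16T/(πd³), so d = (16T/(π τ_allow))^(1/3) = (16·7670/(π·6.80×10^7))^(1/3) = 0.08313 m.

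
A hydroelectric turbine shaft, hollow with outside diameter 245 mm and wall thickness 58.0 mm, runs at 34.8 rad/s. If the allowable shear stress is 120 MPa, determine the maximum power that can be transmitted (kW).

11100 kW

J = π(d_o⁴ − d_i⁴)/32 = π(0.245⁴ − 0.129⁴)/32 = 3.265×10^-4 m⁴.
T_max = τ_allow·J/r = 1.20×10^8 × 3.265×10^-4 / 0.122 = 319900 N·m.
ω = 34.8 rad/s, so P_max = T_max·ω = 1.113×10^7 W.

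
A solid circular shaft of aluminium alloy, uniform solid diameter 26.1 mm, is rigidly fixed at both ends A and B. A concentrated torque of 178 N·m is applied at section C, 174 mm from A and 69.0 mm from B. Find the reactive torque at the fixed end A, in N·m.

50.5 N·m

With uniform GJ and both ends fixed, compatibility θ_AC = θ_CB gives T_A·a = T_B·b, together with T_A + T_B = T₀.
T_A = T₀·b/(a+b) = 178.0·69.0/243.0 = 50.54 N·m; T_B = 127.5 N·m.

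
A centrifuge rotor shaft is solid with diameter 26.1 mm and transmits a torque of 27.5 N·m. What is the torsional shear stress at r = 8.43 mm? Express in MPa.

J = πd⁴/32 = π(0.0261)⁴/32 = 4.556×10^-8 m⁴.
Shear stress varies linearly with radius: τ = T·r/J = 27.50 × 0.00843 / 4.556×10^-8 = 5.089×10^6 Pa.

5.09 MPa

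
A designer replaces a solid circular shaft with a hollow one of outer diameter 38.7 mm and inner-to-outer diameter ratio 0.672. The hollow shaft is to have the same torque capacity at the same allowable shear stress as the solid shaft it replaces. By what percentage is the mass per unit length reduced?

36.2 %

Equal τ_max and T ⇒ the solid shaft needs d_s³ = d_o³(1−k⁴), so d_s = 38.7·(1−0.672⁴)^(1/3) = 35.87 mm.
Area ratio A_h/A_s = d_o²(1−k²)/d_s² = (1−k²)/(1−k⁴)^(2/3) = 0.6385.
Mass saving = 1 − 0.6385 = 36.2 %.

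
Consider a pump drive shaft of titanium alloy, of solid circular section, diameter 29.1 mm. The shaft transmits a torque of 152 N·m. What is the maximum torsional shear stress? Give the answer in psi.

J = πd⁴/32 = π(0.0291)⁴/32 = 7.040×10^-8 m⁴.
τ_max = T·r/J = 152.0 × 0.0146 / 7.040×10^-8 = 3.141×10^7 Pa.

4560 psi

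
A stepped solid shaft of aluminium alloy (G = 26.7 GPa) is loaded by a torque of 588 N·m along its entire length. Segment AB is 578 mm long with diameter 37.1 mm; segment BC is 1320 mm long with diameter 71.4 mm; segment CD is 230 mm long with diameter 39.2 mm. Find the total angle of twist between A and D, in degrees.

5.83°

J_AB = π(0.0371)⁴/32 = 1.86×10^-7 m⁴; J_BC = π(0.0714)⁴/32 = 2.55×10^-6 m⁴; J_CD = π(0.0392)⁴/32 = 2.32×10^-7 m⁴.
θ = (T/G)·Σ L_i/J_i = (588.0/26.7×10⁹)·(0.578/1.86×10^-7 + 1.32/2.55×10^-6 + 0.230/2.32×10^-7) = 0.1017 rad.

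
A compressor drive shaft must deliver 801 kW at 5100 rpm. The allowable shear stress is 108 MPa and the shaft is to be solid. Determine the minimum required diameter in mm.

ω = 2π·5100/60 = 534.1 rad/s, so T = P/ω = 801×10³ / 534.1 = 1500 N·m.
For a solid shaft τ_max = 16T/(πd³), so d = (16T/(π τ_allow))^(1/3) = (16·1500/(π·1.08×10^8))^(1/3) = 0.04135 m.

41.4 mm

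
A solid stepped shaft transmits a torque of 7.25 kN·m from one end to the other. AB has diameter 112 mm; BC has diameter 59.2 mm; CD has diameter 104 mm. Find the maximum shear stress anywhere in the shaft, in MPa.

178 MPa

Under the same torque, τ_max = 16T/(πd³) is largest where d is smallest — segment BC (d = 59.2 mm).
τ_max = 16·7250/(π·(0.0592)³) = 1.780×10^8 Pa.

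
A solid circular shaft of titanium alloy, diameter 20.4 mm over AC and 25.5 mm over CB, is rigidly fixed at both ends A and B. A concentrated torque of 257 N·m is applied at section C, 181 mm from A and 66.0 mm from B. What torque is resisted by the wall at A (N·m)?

Compatibility: T_A·a/J_AC = T_B·b/J_CB with T_A + T_B = T₀.
J_AC = 1.70×10^-8 m⁴, J_CB = 4.15×10^-8 m⁴, so T_A = T₀·(J_AC/a)/((J_AC/a)+(J_CB/b)) = 33.40 N·m, T_B = 223.6 N·m.

33.4 N·m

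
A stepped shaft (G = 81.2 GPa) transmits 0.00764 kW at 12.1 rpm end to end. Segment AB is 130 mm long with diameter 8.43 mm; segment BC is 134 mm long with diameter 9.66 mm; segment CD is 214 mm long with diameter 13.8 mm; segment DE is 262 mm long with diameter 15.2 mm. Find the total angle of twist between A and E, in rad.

0.0393 rad

ω = 2π·12.1/60 = 1.267 rad/s, so T = P/ω = 0.00764×10³ / 1.267 = 6.029 N·m.
J_AB = π(0.00843)⁴/32 = 4.96×10^-10 m⁴; J_BC = π(0.00966)⁴/32 = 8.55×10^-10 m⁴; J_CD = π(0.0138)⁴/32 = 3.56×10^-9 m⁴; J_DE = π(0.0152)⁴/32 = 5.24×10^-9 m⁴.
θ = (T/G)·Σ L_i/J_i = (6.029/81.2×10⁹)·(0.130/4.96×10^-10 + 0.134/8.55×10^-10 + 0.214/3.56×10^-9 + 0.262/5.24×10^-9) = 0.03928 rad.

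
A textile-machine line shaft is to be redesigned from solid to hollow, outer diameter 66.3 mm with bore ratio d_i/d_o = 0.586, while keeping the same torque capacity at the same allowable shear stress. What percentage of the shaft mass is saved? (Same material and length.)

Equal τ_max and T ⇒ the solid shaft needs d_s³ = d_o³(1−k⁴), so d_s = 66.3·(1−0.586⁴)^(1/3) = 63.58 mm.
Area ratio A_h/A_s = d_o²(1−k²)/d_s² = (1−k²)/(1−k⁴)^(2/3) = 0.7139.
Mass saving = 1 − 0.7139 = 28.6 %.

28.6 %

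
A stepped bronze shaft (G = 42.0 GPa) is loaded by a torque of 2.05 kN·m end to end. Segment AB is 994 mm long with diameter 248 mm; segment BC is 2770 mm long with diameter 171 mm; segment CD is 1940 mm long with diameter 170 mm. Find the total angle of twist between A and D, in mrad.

J_AB = π(0.248)⁴/32 = 3.71×10^-4 m⁴; J_BC = π(0.171)⁴/32 = 8.39×10^-5 m⁴; J_CD = π(0.170)⁴/32 = 8.20×10^-5 m⁴.
θ = (T/G)·Σ L_i/J_i = (2050/42.0×10⁹)·(0.994/3.71×10^-4 + 2.77/8.39×10^-5 + 1.94/8.20×10^-5) = 2.896×10^-3 rad.

2.90 mrad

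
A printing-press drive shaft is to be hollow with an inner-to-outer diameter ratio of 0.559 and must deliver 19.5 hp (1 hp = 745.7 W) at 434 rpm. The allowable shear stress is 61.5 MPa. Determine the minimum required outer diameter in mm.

30.9 mm

ω = 2π·434/60 = 45.45 rad/s, so T = P/ω = 19.5×745.7 / 45.45 = 319.9 N·m.
For a hollow shaft with d_i/d_o = 0.559: τ_max = 16T/(π d_o³ (1−k⁴)), so d_o = [16T/(π τ_allow (1−k⁴))]^(1/3) = [16·319.9/(π·6.15×10^7·0.9024)]^(1/3) = 0.03085 m.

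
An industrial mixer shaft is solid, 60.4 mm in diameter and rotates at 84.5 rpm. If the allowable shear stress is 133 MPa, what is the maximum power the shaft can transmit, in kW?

J = πd⁴/32 = π(0.0604)⁴/32 = 1.307×10^-6 m⁴.
T_max = τ_allow·J/r = 1.33×10^8 × 1.307×10^-6 / 0.0302 = 5754 N·m.
ω = 2π·84.5/60 = 8.849 rad/s, so P_max = T_max·ω = 5.092×10^4 W.

50.9 kW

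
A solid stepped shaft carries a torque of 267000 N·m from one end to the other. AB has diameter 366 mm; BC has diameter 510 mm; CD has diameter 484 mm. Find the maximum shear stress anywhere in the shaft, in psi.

Under the same torque, τ_max = 16T/(πd³) is largest where d is smallest — segment AB (d = 366 mm).
τ_max = 16·267000/(π·(0.366)³) = 2.774×10^7 Pa.

4020 psi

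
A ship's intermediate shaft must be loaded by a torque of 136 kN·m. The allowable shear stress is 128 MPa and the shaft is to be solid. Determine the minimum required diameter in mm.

176 mm

For a solid shaft τ_max = 16T/(πd³), so d = (16T/(π τ_allow))^(1/3) = (16·136000/(π·1.28×10^8))^(1/3) = 0.1756 m.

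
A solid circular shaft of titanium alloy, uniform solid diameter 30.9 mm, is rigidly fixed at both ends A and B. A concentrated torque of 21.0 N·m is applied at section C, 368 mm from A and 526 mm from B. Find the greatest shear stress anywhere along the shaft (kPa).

With uniform GJ and both ends fixed, compatibility θ_AC = θ_CB gives T_A·a = T_B·b, together with T_A + T_B = T₀.
T_A = T₀·b/(a+b) = 21.00·526/894.0 = 12.36 N·m; T_B = 8.644 N·m.
τ in each portion: τ_AC = 2.13×10^6 Pa, τ_CB = 1.49×10^6 Pa; maximum is in AC.
τ_max = T_AC·r/J = 12.36·0.0154/8.95×10^-8 = 2.133×10^6 Pa.

2130 kPa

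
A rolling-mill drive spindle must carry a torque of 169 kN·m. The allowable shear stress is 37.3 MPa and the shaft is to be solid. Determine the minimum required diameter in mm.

285 mm

For a solid shaft τ_max = 16T/(πd³), so d = (16T/(π τ_allow))^(1/3) = (16·169000/(π·3.73×10^7))^(1/3) = 0.2847 m.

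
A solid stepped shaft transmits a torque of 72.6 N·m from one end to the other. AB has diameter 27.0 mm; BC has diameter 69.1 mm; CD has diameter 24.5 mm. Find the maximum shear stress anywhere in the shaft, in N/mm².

25.1 N/mm²

Under the same torque, τ_max = 16T/(πd³) is largest where d is smallest — segment CD (d = 24.5 mm).
τ_max = 16·72.60/(π·(0.0245)³) = 2.514×10^7 Pa.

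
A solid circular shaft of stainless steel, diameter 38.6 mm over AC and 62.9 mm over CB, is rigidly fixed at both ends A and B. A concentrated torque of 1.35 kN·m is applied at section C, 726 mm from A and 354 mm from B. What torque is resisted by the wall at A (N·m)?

87.3 N·m

Compatibility: T_A·a/J_AC = T_B·b/J_CB with T_A + T_B = T₀.
J_AC = 2.18×10^-7 m⁴, J_CB = 1.54×10^-6 m⁴, so T_A = T₀·(J_AC/a)/((J_AC/a)+(J_CB/b)) = 87.32 N·m, T_B = 1263 N·m.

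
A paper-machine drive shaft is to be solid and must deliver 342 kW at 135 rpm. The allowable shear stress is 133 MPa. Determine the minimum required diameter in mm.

97.5 mm

ω = 2π·135/60 = 14.14 rad/s, so T = P/ω = 342×10³ / 14.14 = 24190 N·m.
For a solid shaft τ_max = 16T/(πd³), so d = (16T/(π τ_allow))^(1/3) = (16·24190/(π·1.33×10^8))^(1/3) = 0.09748 m.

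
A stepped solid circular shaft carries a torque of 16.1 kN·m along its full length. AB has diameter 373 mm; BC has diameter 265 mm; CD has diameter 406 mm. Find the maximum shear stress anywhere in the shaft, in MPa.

Under the same torque, τ_max = 16T/(πd³) is largest where d is smallest — segment BC (d = 265 mm).
τ_max = 16·16100/(π·(0.265)³) = 4.406×10^6 Pa.

4.41 MPa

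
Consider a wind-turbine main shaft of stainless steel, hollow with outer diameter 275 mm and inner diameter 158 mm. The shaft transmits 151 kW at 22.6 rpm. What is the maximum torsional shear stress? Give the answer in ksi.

ω = 2π·22.6/60 = 2.367 rad/s, so T = P/ω = 151×10³ / 2.367 = 63800 N·m.
J = π(d_o⁴ − d_i⁴)/32 = π(0.275⁴ − 0.158⁴)/32 = 5.003×10^-4 m⁴.
τ_max = T·r/J = 63800 × 0.138 / 5.003×10^-4 = 1.754×10^7 Pa.

2.54 ksi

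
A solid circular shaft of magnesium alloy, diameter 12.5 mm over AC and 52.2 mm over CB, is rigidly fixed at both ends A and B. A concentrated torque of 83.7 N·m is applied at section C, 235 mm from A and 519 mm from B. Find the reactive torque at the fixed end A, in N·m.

Compatibility: T_A·a/J_AC = T_B·b/J_CB with T_A + T_B = T₀.
J_AC = 2.40×10^-9 m⁴, J_CB = 7.29×10^-7 m⁴, so T_A = T₀·(J_AC/a)/((J_AC/a)+(J_CB/b)) = 0.6034 N·m, T_B = 83.10 N·m.

0.603 N·m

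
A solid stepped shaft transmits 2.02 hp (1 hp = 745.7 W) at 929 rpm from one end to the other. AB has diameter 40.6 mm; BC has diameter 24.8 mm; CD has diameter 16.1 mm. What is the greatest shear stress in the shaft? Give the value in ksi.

2.74 ksi

ω = 2π·929/60 = 97.28 rad/s, so T = P/ω = 2.02×745.7 / 97.28 = 15.48 N·m.
Under the same torque, τ_max = 16T/(πd³) is largest where d is smallest — segment CD (d = 16.1 mm).
τ_max = 16·15.48/(π·(0.0161)³) = 1.890×10^7 Pa.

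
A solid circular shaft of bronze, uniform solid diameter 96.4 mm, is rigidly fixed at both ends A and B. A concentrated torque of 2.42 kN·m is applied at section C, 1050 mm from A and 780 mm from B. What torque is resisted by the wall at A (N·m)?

1030 N·m

With uniform GJ and both ends fixed, compatibility θ_AC = θ_CB gives T_A·a = T_B·b, together with T_A + T_B = T₀.
T_A = T₀·b/(a+b) = 2420·780/1830 = 1031 N·m; T_B = 1389 N·m.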